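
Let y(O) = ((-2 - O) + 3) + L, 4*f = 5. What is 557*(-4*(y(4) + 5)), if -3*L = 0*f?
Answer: -4456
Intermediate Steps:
f = 5/4 (f = (¼)*5 = 5/4 ≈ 1.2500)
L = 0 (L = -0*5/4 = -⅓*0 = 0)
y(O) = 1 - O (y(O) = ((-2 - O) + 3) + 0 = (1 - O) + 0 = 1 - O)
557*(-4*(y(4) + 5)) = 557*(-4*((1 - 1*4) + 5)) = 557*(-4*((1 - 4) + 5)) = 557*(-4*(-3 + 5)) = 557*(-4*2) = 557*(-8) = -4456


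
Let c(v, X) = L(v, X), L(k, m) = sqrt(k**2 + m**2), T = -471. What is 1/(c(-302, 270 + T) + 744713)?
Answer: 744713/554597320764 - sqrt(131605)/554597320764 ≈ 1.3421e-6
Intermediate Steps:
c(v, X) = sqrt(X**2 + v**2) (c(v, X) = sqrt(v**2 + X**2) = sqrt(X**2 + v**2))
1/(c(-302, 270 + T) + 744713) = 1/(sqrt((270 - 471)**2 + (-302)**2) + 744713) = 1/(sqrt((-201)**2 + 91204) + 744713) = 1/(sqrt(40401 + 91204) + 744713) = 1/(sqrt(131605) + 744713) = 1/(744713 + sqrt(131605))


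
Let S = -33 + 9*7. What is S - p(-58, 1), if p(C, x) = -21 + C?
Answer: 109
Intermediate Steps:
S = 30 (S = -33 + 63 = 30)
S - p(-58, 1) = 30 - (-21 - 58) = 30 - 1*(-79) = 30 + 79 = 109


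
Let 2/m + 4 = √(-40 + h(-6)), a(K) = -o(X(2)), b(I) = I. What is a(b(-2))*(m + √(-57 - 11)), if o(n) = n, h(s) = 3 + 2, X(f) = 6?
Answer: 16/17 - 12*I*√17 + 4*I*√35/17 ≈ 0.94118 - 48.085*I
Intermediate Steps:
h(s) = 5
a(K) = -6 (a(K) = -1*6 = -6)
m = 2/(-4 + I*√35) (m = 2/(-4 + √(-40 + 5)) = 2/(-4 + √(-35)) = 2/(-4 + I*√35) ≈ -0.15686 - 0.232*I)
a(b(-2))*(m + √(-57 - 11)) = -6*((-8/51 - 2*I*√35/51) + √(-57 - 11)) = -6*((-8/51 - 2*I*√35/51) + √(-68)) = -6*((-8/51 - 2*I*√35/51) + 2*I*√17) = -6*(-8/51 + 2*I*√17 - 2*I*√35/51) = 16/17 - 12*I*√17 + 4*I*√35/17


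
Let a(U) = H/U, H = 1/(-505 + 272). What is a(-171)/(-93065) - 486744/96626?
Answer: -902420649065053/179144062652835 ≈ -5.0374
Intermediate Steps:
H = -1/233 (H = 1/(-233) = -1/233 ≈ -0.0042918)
a(U) = -1/(233*U)
a(-171)/(-93065) - 486744/96626 = -1/233/(-171)/(-93065) - 486744/96626 = -1/233*(-1/171)*(-1/93065) - 486744*1/96626 = (1/39843)*(-1/93065) - 243372/48313 = -1/3707988795 - 243372/48313 = -902420649065053/179144062652835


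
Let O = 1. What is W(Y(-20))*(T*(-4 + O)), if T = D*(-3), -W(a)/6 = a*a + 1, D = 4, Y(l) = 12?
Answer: -31320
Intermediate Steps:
W(a) = -6 - 6*a**2 (W(a) = -6*(a*a + 1) = -6*(a**2 + 1) = -6*(1 + a**2) = -6 - 6*a**2)
T = -12 (T = 4*(-3) = -12)
W(Y(-20))*(T*(-4 + O)) = (-6 - 6*12**2)*(-12*(-4 + 1)) = (-6 - 6*144)*(-12*(-3)) = (-6 - 864)*36 = -870*36 = -31320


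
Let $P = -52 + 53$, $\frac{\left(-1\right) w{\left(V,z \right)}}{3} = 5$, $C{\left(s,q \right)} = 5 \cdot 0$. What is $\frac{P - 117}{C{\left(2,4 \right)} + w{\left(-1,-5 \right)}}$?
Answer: $\frac{116}{15} \approx 7.7333$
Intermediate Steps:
$C{\left(s,q \right)} = 0$
$w{\left(V,z \right)} = -15$ ($w{\left(V,z \right)} = \left(-3\right) 5 = -15$)
$P = 1$
$\frac{P - 117}{C{\left(2,4 \right)} + w{\left(-1,-5 \right)}} = \frac{1 - 117}{0 - 15} = - \frac{116}{-15} = \left(-116\right) \left(- \frac{1}{15}\right) = \frac{116}{15}$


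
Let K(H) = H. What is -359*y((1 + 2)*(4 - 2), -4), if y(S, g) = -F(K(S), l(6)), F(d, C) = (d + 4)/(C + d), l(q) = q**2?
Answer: 1795/21 ≈ 85.476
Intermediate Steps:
F(d, C) = (4 + d)/(C + d)
y(S, g) = -(4 + S)/(36 + S) (y(S, g) = -(4 + S)/(6**2 + S) = -(4 + S)/(36 + S))
-359*y((1 + 2)*(4 - 2), -4) = -359*(-4 - (1 + 2)*(4 - 2))/(36 + (1 + 2)*(4 - 2)) = -359*(-4 - 3*2)/(36 + 3*2) = -359*(-4 - 1*6)/(36 + 6) = -359*(-4 - 6)/42 = -359*(-10)/42 = -359*(-5/21) = 1795/21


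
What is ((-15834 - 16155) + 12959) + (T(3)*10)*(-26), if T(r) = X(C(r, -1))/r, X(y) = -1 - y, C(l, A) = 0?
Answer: -56830/3 ≈ -18943.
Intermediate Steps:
T(r) = -1/r (T(r) = (-1 - 1*0)/r = (-1 + 0)/r = -1/r)
((-15834 - 16155) + 12959) + (T(3)*10)*(-26) = ((-15834 - 16155) + 12959) + (-1/3*10)*(-26) = (-31989 + 12959) + (-1*⅓*10)*(-26) = -19030 - ⅓*10*(-26) = -19030 - 10/3*(-26) = -19030 + 260/3 = -56830/3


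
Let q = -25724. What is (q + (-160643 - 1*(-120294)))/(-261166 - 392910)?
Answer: 66073/654076 ≈ 0.10102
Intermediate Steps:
(q + (-160643 - 1*(-120294)))/(-261166 - 392910) = (-25724 + (-160643 - 1*(-120294)))/(-261166 - 392910) = (-25724 + (-160643 + 120294))/(-654076) = (-25724 - 40349)*(-1/654076) = -66073*(-1/654076) = 66073/654076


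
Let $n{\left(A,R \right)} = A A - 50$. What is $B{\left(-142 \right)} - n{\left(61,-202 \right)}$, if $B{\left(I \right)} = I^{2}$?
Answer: $16493$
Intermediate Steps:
$n{\left(A,R \right)} = -50 + A^{2}$ ($n{\left(A,R \right)} = A^{2} - 50 = -50 + A^{2}$)
$B{\left(-142 \right)} - n{\left(61,-202 \right)} = \left(-142\right)^{2} - \left(-50 + 61^{2}\right) = 20164 - \left(-50 + 3721\right) = 20164 - 3671 = 16493$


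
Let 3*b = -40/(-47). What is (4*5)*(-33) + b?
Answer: -93020/141 ≈ -659.72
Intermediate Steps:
b = 40/141 (b = (-40/(-47))/3 = (-40*(-1/47))/3 = (⅓)*(40/47) = 40/141 ≈ 0.28369)
(4*5)*(-33) + b = (4*5)*(-33) + 40/141 = 20*(-33) + 40/141 = -660 + 40/141 = -93020/141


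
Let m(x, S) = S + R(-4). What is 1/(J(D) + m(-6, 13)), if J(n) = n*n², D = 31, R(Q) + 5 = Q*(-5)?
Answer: 1/29819 ≈ 3.3536e-5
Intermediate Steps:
R(Q) = -5 - 5*Q (R(Q) = -5 + Q*(-5) = -5 - 5*Q)
m(x, S) = 15 + S (m(x, S) = S + (-5 - 5*(-4)) = S + (-5 + 20) = S + 15 = 15 + S)
J(n) = n³
1/(J(D) + m(-6, 13)) = 1/(31³ + (15 + 13)) = 1/(29791 + 28) = 1/29819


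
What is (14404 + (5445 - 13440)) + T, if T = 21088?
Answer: 27497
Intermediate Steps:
(14404 + (5445 - 13440)) + T = (14404 + (5445 - 13440)) + 21088 = (14404 - 7995) + 21088 = 6409 + 21088 = 27497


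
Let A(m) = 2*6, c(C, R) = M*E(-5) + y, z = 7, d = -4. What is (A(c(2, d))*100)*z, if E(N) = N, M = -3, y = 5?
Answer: 8400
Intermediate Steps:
c(C, R) = 20 (c(C, R) = -3*(-5) + 5 = 15 + 5 = 20)
A(m) = 12
(A(c(2, d))*100)*z = (12*100)*7 = 1200*7 = 8400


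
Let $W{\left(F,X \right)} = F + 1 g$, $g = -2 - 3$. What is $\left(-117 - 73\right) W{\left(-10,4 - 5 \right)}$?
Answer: $2850$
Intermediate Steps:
$g = -5$
$W{\left(F,X \right)} = -5 + F$ ($W{\left(F,X \right)} = F + 1 \left(-5\right) = F - 5 = -5 + F$)
$\left(-117 - 73\right) W{\left(-10,4 - 5 \right)} = \left(-117 - 73\right) \left(-5 - 10\right) = \left(-190\right) \left(-15\right) = 2850$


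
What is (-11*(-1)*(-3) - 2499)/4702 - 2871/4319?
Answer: -12217575/10153969 ≈ -1.2032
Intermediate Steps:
(-11*(-1)*(-3) - 2499)/4702 - 2871/4319 = (11*(-3) - 2499)*(1/4702) - 2871*1/4319 = (-33 - 2499)*(1/4702) - 2871/4319 = -2532*1/4702 - 2871/4319 = -1266/2351 - 2871/4319 = -12217575/10153969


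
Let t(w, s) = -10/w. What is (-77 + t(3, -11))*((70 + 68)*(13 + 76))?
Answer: -986654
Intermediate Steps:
(-77 + t(3, -11))*((70 + 68)*(13 + 76)) = (-77 - 10/3)*((70 + 68)*(13 + 76)) = (-77 - 10*⅓)*(138*89) = (-77 - 10/3)*12282 = -241/3*12282 = -986654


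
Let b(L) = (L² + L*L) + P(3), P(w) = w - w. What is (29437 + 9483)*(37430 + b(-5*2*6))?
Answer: 1736999600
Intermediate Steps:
P(w) = 0
b(L) = 2*L² (b(L) = (L² + L*L) + 0 = (L² + L²) + 0 = 2*L² + 0 = 2*L²)
(29437 + 9483)*(37430 + b(-5*2*6)) = (29437 + 9483)*(37430 + 2*(-5*2*6)²) = 38920*(37430 + 2*(-10*6)²) = 38920*(37430 + 2*(-60)²) = 38920*(37430 + 2*3600) = 38920*(37430 + 7200) = 38920*44630 = 1736999600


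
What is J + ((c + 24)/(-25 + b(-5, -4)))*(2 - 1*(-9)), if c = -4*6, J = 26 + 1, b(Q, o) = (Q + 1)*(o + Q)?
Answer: 27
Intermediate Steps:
b(Q, o) = (1 + Q)*(Q + o)
J = 27
c = -24
J + ((c + 24)/(-25 + b(-5, -4)))*(2 - 1*(-9)) = 27 + ((-24 + 24)/(-25 + (-5 - 4 + (-5)² - 5*(-4))))*(2 - 1*(-9)) = 27 + (0/(-25 + (-5 - 4 + 25 + 20)))*(2 + 9) = 27 + (0/(-25 + 36))*11 = 27 + (0/11)*11 = 27 + (0*(1/11))*11 = 27 + 0*11 = 27 + 0 = 27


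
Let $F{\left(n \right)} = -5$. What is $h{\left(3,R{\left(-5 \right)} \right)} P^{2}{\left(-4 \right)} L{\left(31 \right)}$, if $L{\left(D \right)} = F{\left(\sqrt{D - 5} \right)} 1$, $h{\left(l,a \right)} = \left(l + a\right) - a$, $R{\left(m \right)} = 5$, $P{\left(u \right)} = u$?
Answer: $-240$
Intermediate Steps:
$h{\left(l,a \right)} = l$ ($h{\left(l,a \right)} = \left(a + l\right) - a = l$)
$L{\left(D \right)} = -5$ ($L{\left(D \right)} = \left(-5\right) 1 = -5$)
$h{\left(3,R{\left(-5 \right)} \right)} P^{2}{\left(-4 \right)} L{\left(31 \right)} = 3 \left(-4\right)^{2} \left(-5\right) = 3 \cdot 16 \left(-5\right) = 48 \left(-5\right) = -240$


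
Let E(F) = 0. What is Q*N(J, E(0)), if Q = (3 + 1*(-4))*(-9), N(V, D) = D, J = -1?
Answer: 0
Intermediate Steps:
Q = 9 (Q = (3 - 4)*(-9) = -1*(-9) = 9)
Q*N(J, E(0)) = 9*0 = 0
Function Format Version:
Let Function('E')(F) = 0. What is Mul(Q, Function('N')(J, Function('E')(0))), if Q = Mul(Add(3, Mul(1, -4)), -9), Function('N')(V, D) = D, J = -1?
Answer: 0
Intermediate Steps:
Q = 9 (Q = Mul(Add(3, -4), -9) = Mul(-1, -9) = 9)
Mul(Q, Function('N')(J, Function('E')(0))) = Mul(9, 0) = 0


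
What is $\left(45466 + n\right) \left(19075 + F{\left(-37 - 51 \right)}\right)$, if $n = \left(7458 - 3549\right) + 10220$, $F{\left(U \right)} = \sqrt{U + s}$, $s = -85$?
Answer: $1136774625 + 59595 i \sqrt{173} \approx 1.1368 \cdot 10^{9} + 7.8385 \cdot 10^{5} i$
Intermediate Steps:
$F{\left(U \right)} = \sqrt{-85 + U}$ ($F{\left(U \right)} = \sqrt{U - 85} = \sqrt{-85 + U}$)
$n = 14129$ ($n = 3909 + 10220 = 14129$)
$\left(45466 + n\right) \left(19075 + F{\left(-37 - 51 \right)}\right) = \left(45466 + 14129\right) \left(19075 + \sqrt{-85 - 88}\right) = 59595 \left(19075 + \sqrt{-85 - 88}\right) = 59595 \left(19075 + \sqrt{-173}\right) = 59595 \left(19075 + i \sqrt{173}\right) = 1136774625 + 59595 i \sqrt{173}$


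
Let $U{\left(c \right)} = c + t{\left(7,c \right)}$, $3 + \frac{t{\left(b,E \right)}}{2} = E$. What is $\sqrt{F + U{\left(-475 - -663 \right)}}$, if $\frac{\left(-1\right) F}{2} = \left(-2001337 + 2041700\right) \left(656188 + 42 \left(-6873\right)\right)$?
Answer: $i \sqrt{29668580414} \approx 1.7225 \cdot 10^{5} i$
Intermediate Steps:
$t{\left(b,E \right)} = -6 + 2 E$
$U{\left(c \right)} = -6 + 3 c$ ($U{\left(c \right)} = c + \left(-6 + 2 c\right) = -6 + 3 c$)
$F = -29668580972$ ($F = - 2 \left(-2001337 + 2041700\right) \left(656188 + 42 \left(-6873\right)\right) = - 2 \cdot 40363 \left(656188 - 288666\right) = - 2 \cdot 40363 \cdot 367522 = \left(-2\right) 14834290486 = -29668580972$)
$\sqrt{F + U{\left(-475 - -663 \right)}} = \sqrt{-29668580972 - \left(6 - 3 \left(-475 - -663\right)\right)} = \sqrt{-29668580972 - \left(6 - 3 \left(-475 + 663\right)\right)} = \sqrt{-29668580972 + \left(-6 + 3 \cdot 188\right)} = \sqrt{-29668580972 + \left(-6 + 564\right)} = \sqrt{-29668580972 + 558} = \sqrt{-29668580414} = i \sqrt{29668580414}$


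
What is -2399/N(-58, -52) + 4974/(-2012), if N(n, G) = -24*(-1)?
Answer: -1236541/12072 ≈ -102.43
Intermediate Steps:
N(n, G) = 24
-2399/N(-58, -52) + 4974/(-2012) = -2399/24 + 4974/(-2012) = -2399*1/24 + 4974*(-1/2012) = -2399/24 - 2487/1006 = -1236541/12072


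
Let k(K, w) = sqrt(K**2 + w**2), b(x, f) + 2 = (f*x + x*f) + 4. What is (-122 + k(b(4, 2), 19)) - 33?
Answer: -155 + sqrt(685) ≈ -128.83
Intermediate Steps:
b(x, f) = 2 + 2*f*x (b(x, f) = -2 + ((f*x + x*f) + 4) = -2 + ((f*x + f*x) + 4) = -2 + (2*f*x + 4) = -2 + (4 + 2*f*x) = 2 + 2*f*x)
(-122 + k(b(4, 2), 19)) - 33 = (-122 + sqrt((2 + 2*2*4)**2 + 19**2)) - 33 = (-122 + sqrt((2 + 16)**2 + 361)) - 33 = (-122 + sqrt(18**2 + 361)) - 33 = (-122 + sqrt(324 + 361)) - 33 = (-122 + sqrt(685)) - 33 = -155 + sqrt(685)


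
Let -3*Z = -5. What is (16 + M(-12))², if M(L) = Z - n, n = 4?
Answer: 1681/9 ≈ 186.78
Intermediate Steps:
Z = 5/3 (Z = -⅓*(-5) = 5/3 ≈ 1.6667)
M(L) = -7/3 (M(L) = 5/3 - 1*4 = 5/3 - 4 = -7/3)
(16 + M(-12))² = (16 - 7/3)² = (41/3)² = 1681/9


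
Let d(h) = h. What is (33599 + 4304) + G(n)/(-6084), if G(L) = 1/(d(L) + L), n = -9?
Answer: 4150833337/109512 ≈ 37903.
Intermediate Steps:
G(L) = 1/(2*L) (G(L) = 1/(L + L) = 1/(2*L))
(33599 + 4304) + G(n)/(-6084) = (33599 + 4304) + ((½)/(-9))/(-6084) = 37903 + ((½)*(-⅑))*(-1/6084) = 37903 - 1/18*(-1/6084) = 37903 + 1/109512 = 4150833337/109512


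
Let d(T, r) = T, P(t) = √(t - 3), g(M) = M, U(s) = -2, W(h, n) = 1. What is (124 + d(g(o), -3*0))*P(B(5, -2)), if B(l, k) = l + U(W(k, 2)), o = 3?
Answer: 0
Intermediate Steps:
B(l, k) = -2 + l (B(l, k) = l - 2 = -2 + l)
P(t) = √(-3 + t)
(124 + d(g(o), -3*0))*P(B(5, -2)) = (124 + 3)*√(-3 + (-2 + 5)) = 127*√(-3 + 3) = 127*√0 = 127*0 = 0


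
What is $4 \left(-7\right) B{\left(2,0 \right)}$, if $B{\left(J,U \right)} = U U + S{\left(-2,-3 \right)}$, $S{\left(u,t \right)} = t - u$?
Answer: $28$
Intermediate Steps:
$B{\left(J,U \right)} = -1 + U^{2}$ ($B{\left(J,U \right)} = U U - 1 = U^{2} + \left(-3 + 2\right) = U^{2} - 1 = -1 + U^{2}$)
$4 \left(-7\right) B{\left(2,0 \right)} = 4 \left(-7\right) \left(-1 + 0^{2}\right) = - 28 \left(-1 + 0\right) = \left(-28\right) \left(-1\right) = 28$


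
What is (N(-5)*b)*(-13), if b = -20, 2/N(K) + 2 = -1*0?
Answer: -260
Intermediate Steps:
N(K) = -1 (N(K) = 2/(-2 - 1*0) = 2/(-2 + 0) = 2/(-2) = 2*(-1/2) = -1)
(N(-5)*b)*(-13) = -1*(-20)*(-13) = 20*(-13) = -260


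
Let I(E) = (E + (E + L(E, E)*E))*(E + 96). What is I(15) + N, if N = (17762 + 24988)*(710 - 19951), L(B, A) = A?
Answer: -822524445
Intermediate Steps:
N = -822552750 (N = 42750*(-19241) = -822552750)
I(E) = (96 + E)*(E² + 2*E) (I(E) = (E + (E + E*E))*(E + 96) = (E + (E + E²))*(96 + E) = (E² + 2*E)*(96 + E) = (96 + E)*(E² + 2*E))
I(15) + N = 15*(192 + 15² + 98*15) - 822552750 = 15*(192 + 225 + 1470) - 822552750 = 15*1887 - 822552750 = 28305 - 822552750 = -822524445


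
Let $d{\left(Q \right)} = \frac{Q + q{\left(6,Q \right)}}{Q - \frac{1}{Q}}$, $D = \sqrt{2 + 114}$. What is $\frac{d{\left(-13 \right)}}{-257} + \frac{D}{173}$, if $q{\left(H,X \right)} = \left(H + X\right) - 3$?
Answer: $- \frac{299}{43176} + \frac{2 \sqrt{29}}{173} \approx 0.055331$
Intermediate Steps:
$q{\left(H,X \right)} = -3 + H + X$
$D = 2 \sqrt{29}$ ($D = \sqrt{116} = 2 \sqrt{29} \approx 10.77$)
$d{\left(Q \right)} = \frac{3 + 2 Q}{Q - \frac{1}{Q}}$ ($d{\left(Q \right)} = \frac{Q + \left(-3 + 6 + Q\right)}{Q - \frac{1}{Q}} = \frac{Q + \left(3 + Q\right)}{Q - \frac{1}{Q}} = \frac{3 + 2 Q}{Q - \frac{1}{Q}}$)
$\frac{d{\left(-13 \right)}}{-257} + \frac{D}{173} = \frac{\left(-13\right) \frac{1}{-1 + \left(-13\right)^{2}} \left(3 + 2 \left(-13\right)\right)}{-257} + \frac{2 \sqrt{29}}{173} = - \frac{13 \left(3 - 26\right)}{-1 + 169} \left(- \frac{1}{257}\right) + 2 \sqrt{29} \cdot \frac{1}{173} = \left(-13\right) \frac{1}{168} \left(-23\right) \left(- \frac{1}{257}\right) + \frac{2 \sqrt{29}}{173} = \frac{299}{168} \left(- \frac{1}{257}\right) + \frac{2 \sqrt{29}}{173} = - \frac{299}{43176} + \frac{2 \sqrt{29}}{173}$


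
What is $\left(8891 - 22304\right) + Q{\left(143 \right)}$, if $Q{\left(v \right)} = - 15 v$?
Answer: $-15558$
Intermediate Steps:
$\left(8891 - 22304\right) + Q{\left(143 \right)} = \left(8891 - 22304\right) - 2145 = -13413 - 2145 = -15558$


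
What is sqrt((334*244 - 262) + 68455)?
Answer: sqrt(149689) ≈ 386.90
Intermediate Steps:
sqrt((334*244 - 262) + 68455) = sqrt((81496 - 262) + 68455) = sqrt(81234 + 68455) = sqrt(149689)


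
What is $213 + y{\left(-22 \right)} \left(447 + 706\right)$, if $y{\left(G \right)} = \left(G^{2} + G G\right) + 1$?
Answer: $1117470$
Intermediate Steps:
$y{\left(G \right)} = 1 + 2 G^{2}$ ($y{\left(G \right)} = \left(G^{2} + G^{2}\right) + 1 = 2 G^{2} + 1 = 1 + 2 G^{2}$)
$213 + y{\left(-22 \right)} \left(447 + 706\right) = 213 + \left(1 + 2 \left(-22\right)^{2}\right) \left(447 + 706\right) = 213 + \left(1 + 2 \cdot 484\right) 1153 = 213 + \left(1 + 968\right) 1153 = 213 + 969 \cdot 1153 = 213 + 1117257 = 1117470$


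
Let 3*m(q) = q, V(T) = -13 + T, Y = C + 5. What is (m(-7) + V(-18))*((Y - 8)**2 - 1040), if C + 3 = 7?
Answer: 103900/3 ≈ 34633.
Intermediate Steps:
C = 4 (C = -3 + 7 = 4)
Y = 9 (Y = 4 + 5 = 9)
m(q) = q/3
(m(-7) + V(-18))*((Y - 8)**2 - 1040) = ((1/3)*(-7) + (-13 - 18))*((9 - 8)**2 - 1040) = (-7/3 - 31)*(1**2 - 1040) = -100*(1 - 1040)/3 = -100/3*(-1039) = 103900/3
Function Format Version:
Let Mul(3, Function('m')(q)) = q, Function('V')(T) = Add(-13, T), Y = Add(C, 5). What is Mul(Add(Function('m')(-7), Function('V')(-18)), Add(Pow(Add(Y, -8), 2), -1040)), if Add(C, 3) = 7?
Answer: Rational(103900, 3) ≈ 34633.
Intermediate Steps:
C = 4 (C = Add(-3, 7) = 4)
Y = 9 (Y = Add(4, 5) = 9)
Function('m')(q) = Mul(Rational(1, 3), q)
Mul(Add(Function('m')(-7), Function('V')(-18)), Add(Pow(Add(Y, -8), 2), -1040)) = Mul(Add(Mul(Rational(1, 3), -7), Add(-13, -18)), Add(Pow(Add(9, -8), 2), -1040)) = Mul(Add(Rational(-7, 3), -31), Add(Pow(1, 2), -1040)) = Mul(Rational(-100, 3), Add(1, -1040)) = Mul(Rational(-100, 3), -1039) = Rational(103900, 3)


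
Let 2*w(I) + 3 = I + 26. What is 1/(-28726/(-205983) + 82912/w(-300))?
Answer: -57057291/34148967890 ≈ -0.0016708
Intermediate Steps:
w(I) = 23/2 + I/2 (w(I) = -3/2 + (I + 26)/2 = -3/2 + (26 + I)/2 = -3/2 + (13 + I/2) = 23/2 + I/2)
1/(-28726/(-205983) + 82912/w(-300)) = 1/(-28726/(-205983) + 82912/(23/2 + (½)*(-300))) = 1/(-28726*(-1/205983) + 82912/(23/2 - 150)) = 1/(28726/205983 + 82912/(-277/2)) = 1/(28726/205983 + 82912*(-2/277)) = 1/(28726/205983 - 165824/277) = 1/(-34148967890/57057291) = -57057291/34148967890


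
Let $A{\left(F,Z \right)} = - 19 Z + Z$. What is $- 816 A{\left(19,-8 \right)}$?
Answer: $-117504$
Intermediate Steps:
$A{\left(F,Z \right)} = - 18 Z$
$- 816 A{\left(19,-8 \right)} = - 816 \left(\left(-18\right) \left(-8\right)\right) = \left(-816\right) 144 = -117504$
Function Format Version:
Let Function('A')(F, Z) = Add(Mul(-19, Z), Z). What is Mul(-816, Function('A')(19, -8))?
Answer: -117504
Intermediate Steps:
Function('A')(F, Z) = Mul(-18, Z)
Mul(-816, Function('A')(19, -8)) = Mul(-816, Mul(-18, -8)) = Mul(-816, 144) = -117504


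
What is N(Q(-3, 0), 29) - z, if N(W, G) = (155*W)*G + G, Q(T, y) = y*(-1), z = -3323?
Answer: 3352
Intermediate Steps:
Q(T, y) = -y
N(W, G) = G + 155*G*W (N(W, G) = 155*G*W + G = G + 155*G*W)
N(Q(-3, 0), 29) - z = 29*(1 + 155*(-1*0)) - 1*(-3323) = 29*(1 + 155*0) + 3323 = 29*(1 + 0) + 3323 = 29*1 + 3323 = 29 + 3323 = 3352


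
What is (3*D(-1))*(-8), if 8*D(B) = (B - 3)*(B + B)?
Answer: -24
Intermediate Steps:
D(B) = B*(-3 + B)/4 (D(B) = ((B - 3)*(B + B))/8 = ((-3 + B)*(2*B))/8 = (2*B*(-3 + B))/8 = B*(-3 + B)/4)
(3*D(-1))*(-8) = (3*((1/4)*(-1)*(-3 - 1)))*(-8) = (3*((1/4)*(-1)*(-4)))*(-8) = (3*1)*(-8) = 3*(-8) = -24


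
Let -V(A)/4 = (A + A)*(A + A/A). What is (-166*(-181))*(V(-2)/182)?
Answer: -240368/91 ≈ -2641.4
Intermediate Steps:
V(A) = -8*A*(1 + A) (V(A) = -4*(A + A)*(A + A/A) = -4*2*A*(A + 1) = -4*2*A*(1 + A) = -8*A*(1 + A))
(-166*(-181))*(V(-2)/182) = (-166*(-181))*(-8*(-2)*(1 - 2)/182) = 30046*(-8*(-2)*(-1)*(1/182)) = 30046*(-16*1/182) = 30046*(-8/91) = -240368/91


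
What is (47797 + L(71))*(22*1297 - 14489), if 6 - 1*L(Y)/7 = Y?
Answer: 664918390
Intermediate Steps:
L(Y) = 42 - 7*Y
(47797 + L(71))*(22*1297 - 14489) = (47797 + (42 - 7*71))*(22*1297 - 14489) = (47797 + (42 - 497))*(28534 - 14489) = (47797 - 455)*14045 = 47342*14045 = 664918390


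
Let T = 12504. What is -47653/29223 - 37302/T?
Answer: -280988243/60900732 ≈ -4.6139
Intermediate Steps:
-47653/29223 - 37302/T = -47653/29223 - 37302/12504 = -47653*1/29223 - 37302*1/12504 = -47653/29223 - 6217/2084 = -280988243/60900732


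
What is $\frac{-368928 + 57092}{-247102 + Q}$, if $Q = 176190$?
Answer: $\frac{77959}{17728} \approx 4.3975$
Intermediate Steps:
$\frac{-368928 + 57092}{-247102 + Q} = \frac{-368928 + 57092}{-247102 + 176190} = - \frac{311836}{-70912} = \left(-311836\right) \left(- \frac{1}{70912}\right) = \frac{77959}{17728}$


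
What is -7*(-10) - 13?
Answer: 57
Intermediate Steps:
-7*(-10) - 13 = 70 - 13 = 57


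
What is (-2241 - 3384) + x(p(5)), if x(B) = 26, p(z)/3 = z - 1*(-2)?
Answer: -5599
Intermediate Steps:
p(z) = 6 + 3*z (p(z) = 3*(z - 1*(-2)) = 3*(z + 2) = 3*(2 + z) = 6 + 3*z)
(-2241 - 3384) + x(p(5)) = (-2241 - 3384) + 26 = -5625 + 26 = -5599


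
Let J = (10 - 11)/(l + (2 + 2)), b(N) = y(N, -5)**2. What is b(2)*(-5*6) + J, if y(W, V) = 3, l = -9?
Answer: -1349/5 ≈ -269.80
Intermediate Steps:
b(N) = 9 (b(N) = 3**2 = 9)
J = 1/5 (J = (10 - 11)/(-9 + (2 + 2)) = -1/(-9 + 4) = -1/(-5) = -1*(-1/5) = 1/5 ≈ 0.20000)
b(2)*(-5*6) + J = 9*(-5*6) + 1/5 = 9*(-30) + 1/5 = -270 + 1/5 = -1349/5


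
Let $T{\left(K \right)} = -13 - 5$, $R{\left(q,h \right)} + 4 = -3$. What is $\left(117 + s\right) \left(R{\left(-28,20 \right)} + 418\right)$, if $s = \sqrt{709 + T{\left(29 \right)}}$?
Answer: $48087 + 411 \sqrt{691} \approx 58891.0$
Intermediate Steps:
$R{\left(q,h \right)} = -7$ ($R{\left(q,h \right)} = -4 - 3 = -7$)
$T{\left(K \right)} = -18$
$s = \sqrt{691}$ ($s = \sqrt{709 - 18} = \sqrt{691} \approx 26.287$)
$\left(117 + s\right) \left(R{\left(-28,20 \right)} + 418\right) = \left(117 + \sqrt{691}\right) \left(-7 + 418\right) = \left(117 + \sqrt{691}\right) 411 = 48087 + 411 \sqrt{691}$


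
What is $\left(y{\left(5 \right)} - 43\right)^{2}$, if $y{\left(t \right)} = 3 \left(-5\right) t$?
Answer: $13924$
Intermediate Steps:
$y{\left(t \right)} = - 15 t$
$\left(y{\left(5 \right)} - 43\right)^{2} = \left(\left(-15\right) 5 - 43\right)^{2} = \left(-75 - 43\right)^{2} = \left(-118\right)^{2} = 13924$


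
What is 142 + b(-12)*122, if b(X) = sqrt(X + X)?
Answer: 142 + 244*I*sqrt(6) ≈ 142.0 + 597.68*I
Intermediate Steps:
b(X) = sqrt(2)*sqrt(X) (b(X) = sqrt(2*X) = sqrt(2)*sqrt(X))
142 + b(-12)*122 = 142 + (sqrt(2)*sqrt(-12))*122 = 142 + (sqrt(2)*(2*I*sqrt(3)))*122 = 142 + (2*I*sqrt(6))*122 = 142 + 244*I*sqrt(6)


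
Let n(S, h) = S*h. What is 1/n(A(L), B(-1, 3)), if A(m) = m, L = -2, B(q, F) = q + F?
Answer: -¼ ≈ -0.25000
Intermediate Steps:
B(q, F) = F + q
1/n(A(L), B(-1, 3)) = 1/(-2*(3 - 1)) = 1/(-2*2) = 1/(-4) = -¼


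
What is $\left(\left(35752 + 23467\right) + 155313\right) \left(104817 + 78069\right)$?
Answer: $39234899352$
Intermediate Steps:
$\left(\left(35752 + 23467\right) + 155313\right) \left(104817 + 78069\right) = \left(59219 + 155313\right) 182886 = 214532 \cdot 182886 = 39234899352$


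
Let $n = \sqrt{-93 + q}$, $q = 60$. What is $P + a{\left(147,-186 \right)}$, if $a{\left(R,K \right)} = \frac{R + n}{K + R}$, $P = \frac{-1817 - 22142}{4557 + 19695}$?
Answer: $- \frac{1499815}{315276} - \frac{i \sqrt{33}}{39} \approx -4.7571 - 0.1473 i$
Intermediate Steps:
$n = i \sqrt{33}$ ($n = \sqrt{-93 + 60} = \sqrt{-33} = i \sqrt{33} \approx 5.7446 i$)
$P = - \frac{23959}{24252} \approx -0.98792$
$a{\left(R,K \right)} = \frac{R + i \sqrt{33}}{K + R}$
$P + a{\left(147,-186 \right)} = - \frac{23959}{24252} + \frac{147 + i \sqrt{33}}{-186 + 147} = - \frac{23959}{24252} + \frac{147 + i \sqrt{33}}{-39} = - \frac{23959}{24252} - \frac{147 + i \sqrt{33}}{39} = - \frac{23959}{24252} - \left(\frac{49}{13} + \frac{i \sqrt{33}}{39}\right) = - \frac{1499815}{315276} - \frac{i \sqrt{33}}{39}$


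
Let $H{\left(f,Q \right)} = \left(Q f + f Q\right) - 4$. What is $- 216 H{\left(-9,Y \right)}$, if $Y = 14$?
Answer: $55296$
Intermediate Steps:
$H{\left(f,Q \right)} = -4 + 2 Q f$ ($H{\left(f,Q \right)} = \left(Q f + Q f\right) - 4 = 2 Q f - 4 = -4 + 2 Q f$)
$- 216 H{\left(-9,Y \right)} = - 216 \left(-4 + 2 \cdot 14 \left(-9\right)\right) = - 216 \left(-4 - 252\right) = \left(-216\right) \left(-256\right) = 55296$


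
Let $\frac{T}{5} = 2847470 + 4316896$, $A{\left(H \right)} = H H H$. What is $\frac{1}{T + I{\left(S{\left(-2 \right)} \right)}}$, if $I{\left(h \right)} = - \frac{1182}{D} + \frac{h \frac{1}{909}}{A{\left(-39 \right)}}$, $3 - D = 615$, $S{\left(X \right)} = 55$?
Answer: $\frac{1833313014}{65672630665104179} \approx 2.7916 \cdot 10^{-8}$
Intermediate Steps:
$D = -612$ ($D = 3 - 615 = -612$)
$A{\left(H \right)} = H^{3}$ ($A{\left(H \right)} = H^{2} H = H^{3}$)
$T = 35821830$ ($T = 5 \left(2847470 + 4316896\right) = 5 \cdot 7164366 = 35821830$)
$I{\left(h \right)} = \frac{197}{102} - \frac{h}{53920971}$ ($I{\left(h \right)} = - \frac{1182}{-612} + \frac{h \frac{1}{909}}{\left(-39\right)^{3}} = \left(-1182\right) \left(- \frac{1}{612}\right) + \frac{h \frac{1}{909}}{-59319} = \frac{197}{102} + \frac{h}{909} \left(- \frac{1}{59319}\right) = \frac{197}{102} - \frac{h}{53920971}$)
$\frac{1}{T + I{\left(S{\left(-2 \right)} \right)}} = \frac{1}{35821830 + \left(\frac{197}{102} - \frac{55}{53920971}\right)} = \frac{1}{35821830 + \frac{3540808559}{1833313014}} = \frac{1}{\frac{65672630665104179}{1833313014}} = \frac{1833313014}{65672630665104179}$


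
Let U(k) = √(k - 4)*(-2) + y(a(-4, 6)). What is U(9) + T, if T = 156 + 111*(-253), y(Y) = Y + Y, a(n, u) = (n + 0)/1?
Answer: -27935 - 2*√5 ≈ -27939.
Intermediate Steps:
a(n, u) = n (a(n, u) = n*1 = n)
y(Y) = 2*Y
U(k) = -8 - 2*√(-4 + k) (U(k) = √(k - 4)*(-2) + 2*(-4) = √(-4 + k)*(-2) - 8 = -2*√(-4 + k) - 8 = -8 - 2*√(-4 + k))
T = -27927 (T = 156 - 28083 = -27927)
U(9) + T = (-8 - 2*√(-4 + 9)) - 27927 = (-8 - 2*√5) - 27927 = -27935 - 2*√5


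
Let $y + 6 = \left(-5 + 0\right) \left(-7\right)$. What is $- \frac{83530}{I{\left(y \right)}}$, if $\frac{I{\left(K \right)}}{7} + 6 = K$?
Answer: $- \frac{83530}{161} \approx -518.82$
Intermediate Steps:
$y = 29$ ($y = -6 + \left(-5 + 0\right) \left(-7\right) = -6 - -35 = -6 + 35 = 29$)
$I{\left(K \right)} = -42 + 7 K$
$- \frac{83530}{I{\left(y \right)}} = - \frac{83530}{-42 + 7 \cdot 29} = - \frac{83530}{-42 + 203} = - \frac{83530}{161}$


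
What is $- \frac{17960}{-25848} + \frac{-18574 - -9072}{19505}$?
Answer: $\frac{13087763}{63020655} \approx 0.20767$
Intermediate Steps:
$- \frac{17960}{-25848} + \frac{-18574 - -9072}{19505} = \left(-17960\right) \left(- \frac{1}{25848}\right) + \left(-18574 + 9072\right) \frac{1}{19505} = \frac{2245}{3231} - \frac{9502}{19505} = \frac{13087763}{63020655}$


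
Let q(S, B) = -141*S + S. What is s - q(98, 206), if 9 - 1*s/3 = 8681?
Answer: -12296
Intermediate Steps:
s = -26016 (s = 27 - 3*8681 = 27 - 26043 = -26016)
q(S, B) = -140*S
s - q(98, 206) = -26016 - (-140)*98 = -26016 - 1*(-13720) = -26016 + 13720 = -12296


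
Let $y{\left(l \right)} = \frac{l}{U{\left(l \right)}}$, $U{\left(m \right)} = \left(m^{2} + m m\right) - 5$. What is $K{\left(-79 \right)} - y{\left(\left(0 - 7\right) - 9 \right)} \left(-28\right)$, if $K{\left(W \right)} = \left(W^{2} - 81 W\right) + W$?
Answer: $\frac{6367979}{507} \approx 12560.0$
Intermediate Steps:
$U{\left(m \right)} = -5 + 2 m^{2}$ ($U{\left(m \right)} = \left(m^{2} + m^{2}\right) - 5 = 2 m^{2} - 5 = -5 + 2 m^{2}$)
$y{\left(l \right)} = \frac{l}{-5 + 2 l^{2}}$
$K{\left(W \right)} = W^{2} - 80 W$
$K{\left(-79 \right)} - y{\left(\left(0 - 7\right) - 9 \right)} \left(-28\right) = - 79 \left(-80 - 79\right) - \frac{\left(0 - 7\right) - 9}{-5 + 2 \left(\left(0 - 7\right) - 9\right)^{2}} \left(-28\right) = \left(-79\right) \left(-159\right) - \frac{-7 - 9}{-5 + 2 \left(-7 - 9\right)^{2}} \left(-28\right) = 12561 - - \frac{16}{-5 + 2 \left(-16\right)^{2}} \left(-28\right) = 12561 - - \frac{16}{-5 + 2 \cdot 256} \left(-28\right) = 12561 - - \frac{16}{-5 + 512} \left(-28\right) = 12561 - - \frac{16}{507} \left(-28\right) = 12561 - \left(-16\right) \frac{1}{507} \left(-28\right) = 12561 - \left(- \frac{16}{507}\right) \left(-28\right) = 12561 - \frac{448}{507} = \frac{6367979}{507}$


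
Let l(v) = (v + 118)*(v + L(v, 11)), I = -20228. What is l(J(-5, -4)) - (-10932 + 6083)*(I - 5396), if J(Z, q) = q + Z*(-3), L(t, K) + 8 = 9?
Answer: -124249228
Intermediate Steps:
L(t, K) = 1 (L(t, K) = -8 + 9 = 1)
J(Z, q) = q - 3*Z
l(v) = (1 + v)*(118 + v) (l(v) = (v + 118)*(v + 1) = (118 + v)*(1 + v) = (1 + v)*(118 + v))
l(J(-5, -4)) - (-10932 + 6083)*(I - 5396) = (118 + (-4 - 3*(-5))**2 + 119*(-4 - 3*(-5))) - (-10932 + 6083)*(-20228 - 5396) = (118 + (-4 + 15)**2 + 119*(-4 + 15)) - (-4849)*(-25624) = (118 + 11**2 + 119*11) - 1*124250776 = (118 + 121 + 1309) - 124250776 = 1548 - 124250776 = -124249228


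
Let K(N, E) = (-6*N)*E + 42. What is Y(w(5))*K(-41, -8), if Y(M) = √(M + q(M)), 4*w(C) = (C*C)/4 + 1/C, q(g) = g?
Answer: -963*√1290/10 ≈ -3458.8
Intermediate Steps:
K(N, E) = 42 - 6*E*N (K(N, E) = -6*E*N + 42 = 42 - 6*E*N)
w(C) = 1/(4*C) + C²/16 (w(C) = ((C*C)/4 + 1/C)/4 = (C²*(¼) + 1/C)/4 = (C²/4 + 1/C)/4 = (1/C + C²/4)/4 = 1/(4*C) + C²/16)
Y(M) = √2*√M (Y(M) = √(M + M) = √(2*M) = √2*√M)
Y(w(5))*K(-41, -8) = (√2*√((1/16)*(4 + 5³)/5))*(42 - 6*(-8)*(-41)) = (√2*√((1/16)*(⅕)*(4 + 125)))*(42 - 1968) = (√2*√((1/16)*(⅕)*129))*(-1926) = (√2*√(129/80))*(-1926) = (√2*(√645/20))*(-1926) = (√1290/20)*(-1926) = -963*√1290/10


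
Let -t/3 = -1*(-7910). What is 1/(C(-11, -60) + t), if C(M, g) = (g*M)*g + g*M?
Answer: -1/62670 ≈ -1.5957e-5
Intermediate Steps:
t = -23730 (t = -(-3)*(-7910) = -3*7910 = -23730)
C(M, g) = M*g + M*g**2 (C(M, g) = (M*g)*g + M*g = M*g**2 + M*g = M*g + M*g**2)
1/(C(-11, -60) + t) = 1/(-11*(-60)*(1 - 60) - 23730) = 1/(-11*(-60)*(-59) - 23730) = 1/(-38940 - 23730) = 1/(-62670) = -1/62670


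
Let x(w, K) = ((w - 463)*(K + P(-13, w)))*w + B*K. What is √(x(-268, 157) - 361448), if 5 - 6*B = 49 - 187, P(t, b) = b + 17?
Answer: I*√675830094/6 ≈ 4332.8*I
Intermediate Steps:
P(t, b) = 17 + b
B = 143/6 (B = ⅚ - (49 - 187)/6 = ⅚ - ⅙*(-138) = ⅚ + 23 = 143/6 ≈ 23.833)
x(w, K) = 143*K/6 + w*(-463 + w)*(17 + K + w) (x(w, K) = ((w - 463)*(K + (17 + w)))*w + 143*K/6 = ((-463 + w)*(17 + K + w))*w + 143*K/6 = w*(-463 + w)*(17 + K + w) + 143*K/6 = 143*K/6 + w*(-463 + w)*(17 + K + w))
√(x(-268, 157) - 361448) = √(((-268)³ - 7871*(-268) - 446*(-268)² + (143/6)*157 + 157*(-268)² - 463*157*(-268)) - 361448) = √((-19248832 + 2109428 - 446*71824 + 22451/6 + 157*71824 + 19481188) - 361448) = √((-19248832 + 2109428 - 32033504 + 22451/6 + 11276368 + 19481188) - 361448) = √(-110469661/6 - 361448) = √(-112638349/6) = I*√675830094/6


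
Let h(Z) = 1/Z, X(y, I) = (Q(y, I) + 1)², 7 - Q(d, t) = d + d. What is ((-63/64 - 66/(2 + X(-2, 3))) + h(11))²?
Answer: 4781584201/2641137664 ≈ 1.8104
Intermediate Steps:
Q(d, t) = 7 - 2*d (Q(d, t) = 7 - (d + d) = 7 - 2*d)
X(y, I) = (8 - 2*y)² (X(y, I) = ((7 - 2*y) + 1)² = (8 - 2*y)²)
((-63/64 - 66/(2 + X(-2, 3))) + h(11))² = ((-63/64 - 66/(2 + 4*(-4 - 2)²)) + 1/11)² = ((-63*1/64 - 66/(2 + 4*(-6)²)) + 1/11)² = ((-63/64 - 66/(2 + 4*36)) + 1/11)² = ((-63/64 - 66/(2 + 144)) + 1/11)² = ((-63/64 - 66/146) + 1/11)² = ((-63/64 - 66*1/146) + 1/11)² = ((-63/64 - 33/73) + 1/11)² = (-6711/4672 + 1/11)² = (-69149/51392)² = 4781584201/2641137664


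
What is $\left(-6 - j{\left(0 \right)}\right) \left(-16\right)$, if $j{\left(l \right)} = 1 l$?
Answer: $96$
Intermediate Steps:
$j{\left(l \right)} = l$
$\left(-6 - j{\left(0 \right)}\right) \left(-16\right) = \left(-6 - 0\right) \left(-16\right) = \left(-6 + 0\right) \left(-16\right) = \left(-6\right) \left(-16\right) = 96$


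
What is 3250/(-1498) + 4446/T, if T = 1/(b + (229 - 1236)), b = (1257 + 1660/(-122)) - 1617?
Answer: -280447256843/45689 ≈ -6.1382e+6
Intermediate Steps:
b = -22790/61 (b = (1257 + 1660*(-1/122)) - 1617 = (1257 - 830/61) - 1617 = 75847/61 - 1617 = -22790/61 ≈ -373.61)
T = -61/84217 (T = 1/(-22790/61 + (229 - 1236)) = 1/(-22790/61 - 1007) = 1/(-84217/61) = -61/84217 ≈ -0.00072432)
3250/(-1498) + 4446/T = 3250/(-1498) + 4446/(-61/84217) = 3250*(-1/1498) + 4446*(-84217/61) = -1625/749 - 374428782/61 = -280447256843/45689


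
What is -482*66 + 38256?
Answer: 6444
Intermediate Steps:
-482*66 + 38256 = -31812 + 38256 = 6444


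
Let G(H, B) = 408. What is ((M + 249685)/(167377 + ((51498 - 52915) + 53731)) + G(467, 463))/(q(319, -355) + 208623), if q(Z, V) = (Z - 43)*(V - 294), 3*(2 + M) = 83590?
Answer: 269734423/19441994427 ≈ 0.013874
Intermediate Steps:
M = 83584/3 (M = -2 + (1/3)*83590 = -2 + 83590/3 = 83584/3 ≈ 27861.)
q(Z, V) = (-294 + V)*(-43 + Z) (q(Z, V) = (-43 + Z)*(-294 + V) = (-294 + V)*(-43 + Z))
((M + 249685)/(167377 + ((51498 - 52915) + 53731)) + G(467, 463))/(q(319, -355) + 208623) = ((83584/3 + 249685)/(167377 + ((51498 - 52915) + 53731)) + 408)/((12642 - 294*319 - 43*(-355) - 355*319) + 208623) = (832639/(3*(167377 + (-1417 + 53731))) + 408)/((12642 - 93786 + 15265 - 113245) + 208623) = (832639/(3*(167377 + 52314)) + 408)/(-179124 + 208623) = ((832639/3)/219691 + 408)/29499 = ((832639/3)*(1/219691) + 408)*(1/29499) = (832639/659073 + 408)*(1/29499) = (269734423/659073)*(1/29499) = 269734423/19441994427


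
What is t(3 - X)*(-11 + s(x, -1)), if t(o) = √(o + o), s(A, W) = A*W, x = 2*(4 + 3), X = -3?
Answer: -50*√3 ≈ -86.603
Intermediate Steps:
x = 14 (x = 2*7 = 14)
t(o) = √2*√o (t(o) = √(2*o) = √2*√o)
t(3 - X)*(-11 + s(x, -1)) = (√2*√(3 - 1*(-3)))*(-11 + 14*(-1)) = (√2*√(3 + 3))*(-11 - 14) = (√2*√6)*(-25) = (2*√3)*(-25) = -50*√3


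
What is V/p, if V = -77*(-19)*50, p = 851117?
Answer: 73150/851117 ≈ 0.085946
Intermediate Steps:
V = 73150 (V = 1463*50 = 73150)
V/p = 73150/851117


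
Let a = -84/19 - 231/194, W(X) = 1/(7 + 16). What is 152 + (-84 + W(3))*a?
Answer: 52828991/84778 ≈ 623.14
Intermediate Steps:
W(X) = 1/23
a = -20685/3686 (a = -84*1/19 - 231*1/194 = -84/19 - 231/194 = -20685/3686 ≈ -5.6118)
152 + (-84 + W(3))*a = 152 + (-84 + 1/23)*(-20685/3686) = 152 - 1931/23*(-20685/3686) = 152 + 39942735/84778 = 52828991/84778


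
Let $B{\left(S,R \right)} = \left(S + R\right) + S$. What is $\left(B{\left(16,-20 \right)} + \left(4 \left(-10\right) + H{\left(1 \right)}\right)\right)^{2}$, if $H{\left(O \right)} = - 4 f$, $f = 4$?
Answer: $1936$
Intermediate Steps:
$H{\left(O \right)} = -16$ ($H{\left(O \right)} = \left(-4\right) 4 = -16$)
$B{\left(S,R \right)} = R + 2 S$ ($B{\left(S,R \right)} = \left(R + S\right) + S = R + 2 S$)
$\left(B{\left(16,-20 \right)} + \left(4 \left(-10\right) + H{\left(1 \right)}\right)\right)^{2} = \left(\left(-20 + 2 \cdot 16\right) + \left(4 \left(-10\right) - 16\right)\right)^{2} = \left(\left(-20 + 32\right) - 56\right)^{2} = \left(12 - 56\right)^{2} = \left(-44\right)^{2} = 1936$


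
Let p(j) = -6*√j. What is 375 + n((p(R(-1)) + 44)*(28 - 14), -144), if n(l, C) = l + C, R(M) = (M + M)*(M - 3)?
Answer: 847 - 168*√2 ≈ 609.41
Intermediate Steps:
R(M) = 2*M*(-3 + M) (R(M) = (2*M)*(-3 + M) = 2*M*(-3 + M))
n(l, C) = C + l
375 + n((p(R(-1)) + 44)*(28 - 14), -144) = 375 + (-144 + (-6*2*√2 + 44)*(28 - 14)) = 375 + (-144 + (-6*2*√2 + 44)*14) = 375 + (-144 + (-12*√2 + 44)*14) = 375 + (-144 + (44 - 12*√2)*14) = 375 + (-144 + (616 - 168*√2)) = 375 + (472 - 168*√2) = 847 - 168*√2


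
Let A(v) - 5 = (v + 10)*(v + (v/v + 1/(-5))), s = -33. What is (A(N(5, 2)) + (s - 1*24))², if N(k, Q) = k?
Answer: 1225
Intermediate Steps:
A(v) = 5 + (10 + v)*(⅘ + v) (A(v) = 5 + (v + 10)*(v + (v/v + 1/(-5))) = 5 + (10 + v)*(v + (1 + 1*(-⅕))) = 5 + (10 + v)*(v + (1 - ⅕)) = 5 + (10 + v)*(v + ⅘) = 5 + (10 + v)*(⅘ + v))
(A(N(5, 2)) + (s - 1*24))² = ((13 + 5² + (54/5)*5) + (-33 - 1*24))² = ((13 + 25 + 54) + (-33 - 24))² = (92 - 57)² = 35² = 1225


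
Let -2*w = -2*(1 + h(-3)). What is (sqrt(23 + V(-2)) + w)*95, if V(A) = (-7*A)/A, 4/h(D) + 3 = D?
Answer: 1235/3 ≈ 411.67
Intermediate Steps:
h(D) = 4/(-3 + D)
V(A) = -7
w = 1/3 (w = -(-1)*(1 + 4/(-3 - 3)) = -(-1)*(1 + 4/(-6)) = -(-1)*(1 + 4*(-1/6)) = -(-1)*(1 - 2/3) = -(-1)/3 = -1/2*(-2/3) = 1/3 ≈ 0.33333)
(sqrt(23 + V(-2)) + w)*95 = (sqrt(23 - 7) + 1/3)*95 = (sqrt(16) + 1/3)*95 = (4 + 1/3)*95 = (13/3)*95 = 1235/3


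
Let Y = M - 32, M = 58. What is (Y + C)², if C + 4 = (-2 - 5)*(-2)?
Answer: 1296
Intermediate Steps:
Y = 26 (Y = 58 - 32 = 26)
C = 10 (C = -4 + (-2 - 5)*(-2) = -4 - 7*(-2) = -4 + 14 = 10)
(Y + C)² = (26 + 10)² = 36² = 1296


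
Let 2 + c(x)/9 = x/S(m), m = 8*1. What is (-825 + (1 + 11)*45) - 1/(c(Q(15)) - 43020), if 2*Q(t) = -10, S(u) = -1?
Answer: -12253004/42993 ≈ -285.00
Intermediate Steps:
m = 8
Q(t) = -5 (Q(t) = (½)*(-10) = -5)
c(x) = -18 - 9*x (c(x) = -18 + 9*(x/(-1)) = -18 + 9*(x*(-1)) = -18 + 9*(-x) = -18 - 9*x)
(-825 + (1 + 11)*45) - 1/(c(Q(15)) - 43020) = (-825 + (1 + 11)*45) - 1/((-18 - 9*(-5)) - 43020) = (-825 + 12*45) - 1/((-18 + 45) - 43020) = (-825 + 540) - 1/(27 - 43020) = -285 - 1/(-42993) = -285 - 1*(-1/42993) = -285 + 1/42993 = -12253004/42993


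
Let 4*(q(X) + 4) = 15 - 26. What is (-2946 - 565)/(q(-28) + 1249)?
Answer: -14044/4969 ≈ -2.8263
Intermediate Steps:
q(X) = -27/4 (q(X) = -4 + (15 - 26)/4 = -4 + (1/4)*(-11) = -4 - 11/4 = -27/4)
(-2946 - 565)/(q(-28) + 1249) = (-2946 - 565)/(-27/4 + 1249) = -3511/4969/4 = -3511*4/4969 = -14044/4969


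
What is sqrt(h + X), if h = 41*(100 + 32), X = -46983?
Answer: 3*I*sqrt(4619) ≈ 203.89*I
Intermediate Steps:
h = 5412 (h = 41*132 = 5412)
sqrt(h + X) = sqrt(5412 - 46983) = sqrt(-41571) = 3*I*sqrt(4619)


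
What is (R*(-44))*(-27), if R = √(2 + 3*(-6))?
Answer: 4752*I ≈ 4752.0*I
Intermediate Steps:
R = 4*I (R = √(2 - 18) = √(-16) = 4*I ≈ 4.0*I)
(R*(-44))*(-27) = ((4*I)*(-44))*(-27) = -176*I*(-27) = 4752*I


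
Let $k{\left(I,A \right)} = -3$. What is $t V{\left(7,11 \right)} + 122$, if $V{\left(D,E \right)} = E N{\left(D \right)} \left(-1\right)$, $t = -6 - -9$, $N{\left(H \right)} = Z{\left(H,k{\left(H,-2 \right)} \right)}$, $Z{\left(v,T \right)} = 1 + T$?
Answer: $188$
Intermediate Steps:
$N{\left(H \right)} = -2$ ($N{\left(H \right)} = 1 - 3 = -2$)
$t = 3$ ($t = -6 + 9 = 3$)
$V{\left(D,E \right)} = 2 E$ ($V{\left(D,E \right)} = E \left(-2\right) \left(-1\right) = - 2 E \left(-1\right) = 2 E$)
$t V{\left(7,11 \right)} + 122 = 3 \cdot 2 \cdot 11 + 122 = 3 \cdot 22 + 122 = 66 + 122 = 188$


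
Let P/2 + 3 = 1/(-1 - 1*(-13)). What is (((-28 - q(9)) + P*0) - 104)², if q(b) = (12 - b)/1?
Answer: 18225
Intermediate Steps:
q(b) = 12 - b (q(b) = (12 - b)*1 = 12 - b)
P = -35/6 (P = -6 + 2/(-1 - 1*(-13)) = -6 + 2/(-1 + 13) = -6 + 2/12 = -6 + 2*(1/12) = -6 + ⅙ = -35/6 ≈ -5.8333)
(((-28 - q(9)) + P*0) - 104)² = (((-28 - (12 - 1*9)) - 35/6*0) - 104)² = (((-28 - (12 - 9)) + 0) - 104)² = (((-28 - 1*3) + 0) - 104)² = (((-28 - 3) + 0) - 104)² = ((-31 + 0) - 104)² = (-31 - 104)² = (-135)² = 18225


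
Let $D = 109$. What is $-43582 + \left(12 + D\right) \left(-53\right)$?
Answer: $-49995$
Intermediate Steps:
$-43582 + \left(12 + D\right) \left(-53\right) = -43582 + \left(12 + 109\right) \left(-53\right) = -43582 + 121 \left(-53\right) = -43582 - 6413 = -49995$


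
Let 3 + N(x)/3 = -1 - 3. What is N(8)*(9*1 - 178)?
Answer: 3549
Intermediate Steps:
N(x) = -21 (N(x) = -9 + 3*(-1 - 3) = -9 + 3*(-4) = -9 - 12 = -21)
N(8)*(9*1 - 178) = -21*(9*1 - 178) = -21*(9 - 178) = -21*(-169) = 3549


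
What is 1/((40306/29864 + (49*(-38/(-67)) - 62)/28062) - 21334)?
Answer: -4679076588/99817110508489 ≈ -4.6876e-5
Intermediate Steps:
1/((40306/29864 + (49*(-38/(-67)) - 62)/28062) - 21334) = 1/((40306*(1/29864) + (49*(-38*(-1/67)) - 62)*(1/28062)) - 21334) = 1/((20153/14932 + (49*(38/67) - 62)*(1/28062)) - 21334) = 1/((20153/14932 + (1862/67 - 62)*(1/28062)) - 21334) = 1/((20153/14932 - 2292/67*1/28062) - 21334) = 1/((20153/14932 - 382/313359) - 21334) = 1/(6309419903/4679076588 - 21334) = 1/(-99817110508489/4679076588) = -4679076588/99817110508489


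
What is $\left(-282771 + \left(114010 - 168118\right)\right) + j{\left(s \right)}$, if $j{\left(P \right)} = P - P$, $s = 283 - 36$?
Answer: $-336879$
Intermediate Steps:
$s = 247$ ($s = 283 - 36 = 247$)
$j{\left(P \right)} = 0$
$\left(-282771 + \left(114010 - 168118\right)\right) + j{\left(s \right)} = \left(-282771 + \left(114010 - 168118\right)\right) + 0 = \left(-282771 - 54108\right) + 0 = -336879 + 0 = -336879$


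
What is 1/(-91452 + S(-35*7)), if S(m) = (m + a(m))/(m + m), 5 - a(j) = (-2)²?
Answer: -245/22405618 ≈ -1.0935e-5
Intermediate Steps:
a(j) = 1 (a(j) = 5 - 1*(-2)² = 5 - 1*4 = 5 - 4 = 1)
S(m) = (1 + m)/(2*m) (S(m) = (m + 1)/(m + m) = (1 + m)/((2*m)) = (1 + m)*(1/(2*m)) = (1 + m)/(2*m))
1/(-91452 + S(-35*7)) = 1/(-91452 + (1 - 35*7)/(2*((-35*7)))) = 1/(-91452 + (½)*(1 - 245)/(-245)) = 1/(-91452 + (½)*(-1/245)*(-244)) = 1/(-91452 + 122/245) = 1/(-22405618/245) = -245/22405618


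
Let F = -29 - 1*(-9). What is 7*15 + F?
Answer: 85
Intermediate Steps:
F = -20 (F = -29 + 9 = -20)
7*15 + F = 7*15 - 20 = 105 - 20 = 85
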